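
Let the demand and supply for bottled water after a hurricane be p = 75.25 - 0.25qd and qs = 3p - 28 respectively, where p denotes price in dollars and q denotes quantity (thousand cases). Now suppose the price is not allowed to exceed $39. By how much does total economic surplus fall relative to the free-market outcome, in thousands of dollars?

Rearranging demand gives qd = 301 - 4p. Equilibrium: 301 - 4p = 3p - 28, so 329 = 7p and p* = 47, q* = 113.
Because the ceiling (39) lies below the market-clearing price, it is binding.
At p = 39: qd = 301 - 4·39 = 145 and qs = 3·39 - 28 = 89.
Quantity traded falls to 89. At q = 89 the demand price is (301 - 89)/4 = 53 and the supply price is (28 + 89)/3 = 39.
Deadweight loss = ½ · (53 - 39) · (113 - 89) = ½ · 14 · 24 = 168.

168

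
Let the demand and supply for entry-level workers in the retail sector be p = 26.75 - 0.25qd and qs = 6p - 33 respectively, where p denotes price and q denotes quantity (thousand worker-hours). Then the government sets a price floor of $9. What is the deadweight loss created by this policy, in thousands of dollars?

0

Rearranging demand gives qd = 107 - 4p. Equilibrium: 107 - 4p = 6p - 33, so 140 = 10p and p* = 14, q* = 51.
The floor of 9 is below the equilibrium price 14, so it is not binding; the market clears at p* = 14, q* = 51.
Since the control does not bind, no trades are prevented and deadweight loss is zero.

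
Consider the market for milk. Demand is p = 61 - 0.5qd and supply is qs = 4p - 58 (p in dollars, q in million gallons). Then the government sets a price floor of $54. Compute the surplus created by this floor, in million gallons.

144

Rearranging demand gives qd = 122 - 2p. Setting quantity demanded equal to quantity supplied, 122 - 2p = 4p - 58, gives p* = 30 and q* = 62.
The floor of 54 is above the equilibrium price 30, so it binds.
At p = 54: qd = 122 - 2·54 = 14 and qs = 4·54 - 58 = 158.
Surplus = qs - qd = 158 - 14 = 144.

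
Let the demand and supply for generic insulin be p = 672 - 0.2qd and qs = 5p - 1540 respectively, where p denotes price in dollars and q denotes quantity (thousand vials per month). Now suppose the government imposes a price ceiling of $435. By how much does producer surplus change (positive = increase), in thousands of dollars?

Rearranging demand gives qd = 3360 - 5p. Setting quantity demanded equal to quantity supplied, 3360 - 5p = 5p - 1540, gives p* = 490 and q* = 910.
Since 435 < 490, the ceiling is binding.
At p = 435: qd = 3360 - 5·435 = 1185 and qs = 5·435 - 1540 = 635.
Producer surplus without the control is ½ · (490 - 308) · 910 = 82810.
With the ceiling, producers sell 635 units at 435, so PS = ½ · (435 - 308) · 635 = 40322.5.
Change in producer surplus = 40322.5 - 82810 = -42487.5.

-42487.5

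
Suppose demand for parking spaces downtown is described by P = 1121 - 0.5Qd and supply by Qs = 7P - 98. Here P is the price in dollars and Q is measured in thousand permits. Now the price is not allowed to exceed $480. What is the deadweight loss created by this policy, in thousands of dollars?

0

Rearranging demand gives Qd = 2242 - 2P. Without the control the market clears where 2242 - 2P = 7P - 98, i.e. P* = 260 and Q* = 1722.
Since 480 is above P* = 260, the ceiling does not bind and the free-market outcome prevails.
Since the control does not bind, no trades are prevented and deadweight loss is zero.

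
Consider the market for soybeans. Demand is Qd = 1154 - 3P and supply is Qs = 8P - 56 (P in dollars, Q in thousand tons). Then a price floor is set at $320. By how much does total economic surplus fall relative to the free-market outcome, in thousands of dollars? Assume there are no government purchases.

90956.25

Setting quantity demanded equal to quantity supplied, 1154 - 3P = 8P - 56, gives P* = 110 and Q* = 824.
Since 320 > 110, the floor is binding.
At P = 320: Qd = 1154 - 3·320 = 194 and Qs = 8·320 - 56 = 2504.
Quantity traded falls to 194. At Q = 194 the demand price is (1154 - 194)/3 = 320 and the supply price is (56 + 194)/8 = 31.25.
Deadweight loss = ½ · (320 - 31.25) · (824 - 194) = ½ · 288.75 · 630 = 90956.25.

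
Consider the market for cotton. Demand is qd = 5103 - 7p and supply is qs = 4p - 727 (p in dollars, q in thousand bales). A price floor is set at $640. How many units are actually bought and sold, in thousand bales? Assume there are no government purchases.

623

In a free market, 5103 - 7p = 4p - 727 gives the equilibrium p* = 530, q* = 1393.
Since 640 > 530, the floor is binding.
At p = 640: qd = 5103 - 7·640 = 623 and qs = 4·640 - 727 = 1833.
The quantity actually transacted is the short side, demand: 623.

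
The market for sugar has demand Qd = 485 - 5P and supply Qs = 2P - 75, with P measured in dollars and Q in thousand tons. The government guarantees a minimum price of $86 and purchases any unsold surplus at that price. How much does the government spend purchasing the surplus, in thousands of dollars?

In a free market, 485 - 5P = 2P - 75 gives the equilibrium P* = 80, Q* = 85.
The floor of 86 is above the equilibrium price 80, so it binds.
At P = 86: Qd = 485 - 5·86 = 55 and Qs = 2·86 - 75 = 97.
Surplus = Qs - Qd = 42.
Government expenditure = surplus × support price = 42 × 86 = 3612.

3612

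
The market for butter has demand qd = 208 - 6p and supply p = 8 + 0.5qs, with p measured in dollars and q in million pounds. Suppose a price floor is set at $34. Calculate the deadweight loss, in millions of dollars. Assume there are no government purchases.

Rearranging supply gives qs = 2p - 16. Without the control the market clears where 208 - 6p = 2p - 16, i.e. p* = 28 and q* = 40.
The floor of 34 is above the equilibrium price 28, so it binds.
At p = 34: qd = 208 - 6·34 = 4 and qs = 2·34 - 16 = 52.
Quantity traded falls to 4. At q = 4 the demand price is (208 - 4)/6 = 34 and the supply price is (16 + 4)/2 = 10.
Deadweight loss = ½ · (34 - 10) · (40 - 4) = ½ · 24 · 36 = 432.

432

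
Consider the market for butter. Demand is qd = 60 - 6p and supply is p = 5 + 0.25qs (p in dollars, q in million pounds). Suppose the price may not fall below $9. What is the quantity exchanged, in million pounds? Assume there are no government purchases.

Rearranging supply gives qs = 4p - 20. Setting quantity demanded equal to quantity supplied, 60 - 6p = 4p - 20, gives p* = 8 and q* = 12.
Because the floor (9) lies above the market-clearing price, it is binding.
At p = 9: qd = 60 - 6·9 = 6 and qs = 4·9 - 20 = 16.
The quantity actually transacted is the short side, demand: 6.

6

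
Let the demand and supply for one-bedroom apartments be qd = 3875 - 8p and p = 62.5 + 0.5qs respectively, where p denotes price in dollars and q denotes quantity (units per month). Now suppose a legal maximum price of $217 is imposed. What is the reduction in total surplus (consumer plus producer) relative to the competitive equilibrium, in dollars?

41861.25

Rearranging supply gives qs = 2p - 125. Without the control the market clears where 3875 - 8p = 2p - 125, i.e. p* = 400 and q* = 675.
The ceiling of 217 is below the equilibrium price 400, so it binds.
At p = 217: qd = 3875 - 8·217 = 2139 and qs = 2·217 - 125 = 309.
Quantity traded falls to 309. At q = 309 the demand price is (3875 - 309)/8 = 445.75 and the supply price is (125 + 309)/2 = 217.
Deadweight loss = ½ · (445.75 - 217) · (675 - 309) = ½ · 228.75 · 366 = 41861.25.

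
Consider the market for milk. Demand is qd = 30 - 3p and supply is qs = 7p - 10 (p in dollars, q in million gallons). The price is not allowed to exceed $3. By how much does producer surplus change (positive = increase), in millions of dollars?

Setting quantity demanded equal to quantity supplied, 30 - 3p = 7p - 10, gives p* = 4 and q* = 18.
Since 3 < 4, the ceiling is binding.
At p = 3: qd = 30 - 3·3 = 21 and qs = 7·3 - 10 = 11.
Producer surplus without the control is ½ · (4 - 10/7) · 18 = 162/7.
With the ceiling, producers sell 11 units at 3, so PS = ½ · (3 - 10/7) · 11 = 121/14.
Change in producer surplus = 121/14 - 162/7 = -14.5.

-14.5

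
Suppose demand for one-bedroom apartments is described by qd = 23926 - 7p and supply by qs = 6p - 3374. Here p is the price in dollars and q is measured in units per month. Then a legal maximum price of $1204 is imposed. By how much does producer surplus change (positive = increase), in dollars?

-5858048

Equilibrium: 23926 - 7p = 6p - 3374, so 27300 = 13p and p* = 2100, q* = 9226.
Since 1204 < 2100, the ceiling is binding.
At p = 1204: qd = 23926 - 7·1204 = 15498 and qs = 6·1204 - 3374 = 3850.
Producer surplus without the control is ½ · (2100 - 1687/3) · 9226 = 21279769/3.
With the ceiling, producers sell 3850 units at 1204, so PS = ½ · (1204 - 1687/3) · 3850 = 3705625/3.
Change in producer surplus = 3705625/3 - 21279769/3 = -5858048.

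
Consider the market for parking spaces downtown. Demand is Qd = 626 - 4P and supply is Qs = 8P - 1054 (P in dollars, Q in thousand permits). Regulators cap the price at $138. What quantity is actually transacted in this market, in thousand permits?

Equilibrium: 626 - 4P = 8P - 1054, so 1680 = 12P and P* = 140, Q* = 66.
Because the ceiling (138) lies below the market-clearing price, it is binding.
At P = 138: Qd = 626 - 4·138 = 74 and Qs = 8·138 - 1054 = 50.
The quantity actually transacted is the short side, supply: 50.

50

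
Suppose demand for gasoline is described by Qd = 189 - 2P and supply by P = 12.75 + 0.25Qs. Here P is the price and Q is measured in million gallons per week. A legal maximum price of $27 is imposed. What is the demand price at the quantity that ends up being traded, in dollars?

Rearranging supply gives Qs = 4P - 51. Setting quantity demanded equal to quantity supplied, 189 - 2P = 4P - 51, gives P* = 40 and Q* = 109.
Since 27 < 40, the ceiling is binding.
At P = 27: Qd = 189 - 2·27 = 135 and Qs = 4·27 - 51 = 57.
Only 57 units reach the market. On the demand curve, the marginal buyer's willingness to pay at Q = 57 is (189 - 57)/2 = 66.

66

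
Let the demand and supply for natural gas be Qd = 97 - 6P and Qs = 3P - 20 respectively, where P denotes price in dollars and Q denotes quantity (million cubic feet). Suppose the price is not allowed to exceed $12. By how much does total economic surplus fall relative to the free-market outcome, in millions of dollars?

2.25

In a free market, 97 - 6P = 3P - 20 gives the equilibrium P* = 13, Q* = 19.
Because the ceiling (12) lies below the market-clearing price, it is binding.
At P = 12: Qd = 97 - 6·12 = 25 and Qs = 3·12 - 20 = 16.
Quantity traded falls to 16. At Q = 16 the demand price is (97 - 16)/6 = 13.5 and the supply price is (20 + 16)/3 = 12.
Deadweight loss = ½ · (13.5 - 12) · (19 - 16) = ½ · 1.5 · 3 = 2.25.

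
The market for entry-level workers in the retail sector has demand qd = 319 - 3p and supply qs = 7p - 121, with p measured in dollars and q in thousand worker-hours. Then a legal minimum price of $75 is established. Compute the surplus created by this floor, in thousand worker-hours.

In a free market, 319 - 3p = 7p - 121 gives the equilibrium p* = 44, q* = 187.
Because the floor (75) lies above the market-clearing price, it is binding.
At p = 75: qd = 319 - 3·75 = 94 and qs = 7·75 - 121 = 404.
Surplus = qs - qd = 404 - 94 = 310.

310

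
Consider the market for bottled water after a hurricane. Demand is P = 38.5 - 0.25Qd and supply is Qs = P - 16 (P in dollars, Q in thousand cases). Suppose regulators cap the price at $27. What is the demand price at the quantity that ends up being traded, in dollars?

Rearranging demand gives Qd = 154 - 4P. In a free market, 154 - 4P = P - 16 gives the equilibrium P* = 34, Q* = 18.
Since 27 < 34, the ceiling is binding.
At P = 27: Qd = 154 - 4·27 = 46 and Qs = 27 - 16 = 11.
Only 11 units reach the market. On the demand curve, the marginal buyer's willingness to pay at Q = 11 is (154 - 11)/4 = 35.75.

35.75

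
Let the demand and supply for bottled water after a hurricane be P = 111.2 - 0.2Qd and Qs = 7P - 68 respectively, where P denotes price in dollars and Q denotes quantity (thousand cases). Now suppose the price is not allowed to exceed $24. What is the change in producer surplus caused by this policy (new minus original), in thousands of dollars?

Rearranging demand gives Qd = 556 - 5P. Equilibrium: 556 - 5P = 7P - 68, so 624 = 12P and P* = 52, Q* = 296.
The ceiling of 24 is below the equilibrium price 52, so it binds.
At P = 24: Qd = 556 - 5·24 = 436 and Qs = 7·24 - 68 = 100.
Producer surplus without the control is ½ · (52 - 68/7) · 296 = 43808/7.
With the ceiling, producers sell 100 units at 24, so PS = ½ · (24 - 68/7) · 100 = 5000/7.
Change in producer surplus = 5000/7 - 43808/7 = -5544.

-5544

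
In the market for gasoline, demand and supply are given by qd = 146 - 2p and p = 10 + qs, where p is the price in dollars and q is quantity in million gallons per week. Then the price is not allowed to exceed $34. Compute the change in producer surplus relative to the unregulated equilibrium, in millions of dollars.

Rearranging supply gives qs = p - 10. Without the control the market clears where 146 - 2p = p - 10, i.e. p* = 52 and q* = 42.
The ceiling of 34 is below the equilibrium price 52, so it binds.
At p = 34: qd = 146 - 2·34 = 78 and qs = 34 - 10 = 24.
Producer surplus without the control is ½ · (52 - 10) · 42 = 882.
With the ceiling, producers sell 24 units at 34, so PS = ½ · (34 - 10) · 24 = 288.
Change in producer surplus = 288 - 882 = -594.

-594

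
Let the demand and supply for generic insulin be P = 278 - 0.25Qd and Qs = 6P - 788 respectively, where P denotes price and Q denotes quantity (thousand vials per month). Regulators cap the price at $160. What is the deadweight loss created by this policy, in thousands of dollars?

Rearranging demand gives Qd = 1112 - 4P. Setting quantity demanded equal to quantity supplied, 1112 - 4P = 6P - 788, gives P* = 190 and Q* = 352.
Because the ceiling (160) lies below the market-clearing price, it is binding.
At P = 160: Qd = 1112 - 4·160 = 472 and Qs = 6·160 - 788 = 172.
Quantity traded falls to 172. At Q = 172 the demand price is (1112 - 172)/4 = 235 and the supply price is (788 + 172)/6 = 160.
Deadweight loss = ½ · (235 - 160) · (352 - 172) = ½ · 75 · 180 = 6750.

6750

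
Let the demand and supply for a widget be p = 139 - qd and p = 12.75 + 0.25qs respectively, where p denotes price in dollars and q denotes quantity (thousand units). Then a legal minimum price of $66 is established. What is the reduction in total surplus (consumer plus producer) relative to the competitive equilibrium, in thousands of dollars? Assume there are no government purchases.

Rearranging demand gives qd = 139 - p; rearranging supply gives qs = 4p - 51. Setting quantity demanded equal to quantity supplied, 139 - p = 4p - 51, gives p* = 38 and q* = 101.
Since 66 > 38, the floor is binding.
At p = 66: qd = 139 - 66 = 73 and qs = 4·66 - 51 = 213.
Quantity traded falls to 73. At q = 73 the demand price is 139 - 73 = 66 and the supply price is (51 + 73)/4 = 31.
Deadweight loss = ½ · (66 - 31) · (101 - 73) = ½ · 35 · 28 = 490.

490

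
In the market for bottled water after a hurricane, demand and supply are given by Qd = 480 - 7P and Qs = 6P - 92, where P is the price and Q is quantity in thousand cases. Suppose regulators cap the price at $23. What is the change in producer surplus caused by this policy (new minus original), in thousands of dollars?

Equilibrium: 480 - 7P = 6P - 92, so 572 = 13P and P* = 44, Q* = 172.
The ceiling of 23 is below the equilibrium price 44, so it binds.
At P = 23: Qd = 480 - 7·23 = 319 and Qs = 6·23 - 92 = 46.
Producer surplus without the control is ½ · (44 - 46/3) · 172 = 7396/3.
With the ceiling, producers sell 46 units at 23, so PS = ½ · (23 - 46/3) · 46 = 529/3.
Change in producer surplus = 529/3 - 7396/3 = -2289.

-2289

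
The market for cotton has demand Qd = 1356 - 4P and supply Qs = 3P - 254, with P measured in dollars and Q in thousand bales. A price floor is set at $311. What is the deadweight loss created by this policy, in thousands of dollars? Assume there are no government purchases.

Equilibrium: 1356 - 4P = 3P - 254, so 1610 = 7P and P* = 230, Q* = 436.
Because the floor (311) lies above the market-clearing price, it is binding.
At P = 311: Qd = 1356 - 4·311 = 112 and Qs = 3·311 - 254 = 679.
Quantity traded falls to 112. At Q = 112 the demand price is (1356 - 112)/4 = 311 and the supply price is (254 + 112)/3 = 122.
Deadweight loss = ½ · (311 - 122) · (436 - 112) = ½ · 189 · 324 = 30618.

30618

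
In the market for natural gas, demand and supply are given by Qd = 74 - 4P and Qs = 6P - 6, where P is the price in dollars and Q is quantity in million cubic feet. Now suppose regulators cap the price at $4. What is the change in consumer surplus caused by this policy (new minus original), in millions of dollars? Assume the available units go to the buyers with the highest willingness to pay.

0

Without the control the market clears where 74 - 4P = 6P - 6, i.e. P* = 8 and Q* = 42.
Since 4 < 8, the ceiling is binding.
At P = 4: Qd = 74 - 4·4 = 58 and Qs = 6·4 - 6 = 18.
Consumer surplus without the control is ½ · (18.5 - 8) · 42 = 220.5.
With the ceiling, 18 units are sold at 4 (assume they go to the highest-value buyers). The demand price at Q = 18 is 14, so CS = ½ · [(18.5 - 4) + (14 - 4)] · 18 = 220.5.
Change in consumer surplus = 220.5 - 220.5 = 0.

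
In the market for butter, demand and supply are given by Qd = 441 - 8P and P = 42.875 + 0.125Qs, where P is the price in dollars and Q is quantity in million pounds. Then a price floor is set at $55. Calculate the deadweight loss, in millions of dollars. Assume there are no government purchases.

Rearranging supply gives Qs = 8P - 343. In a free market, 441 - 8P = 8P - 343 gives the equilibrium P* = 49, Q* = 49.
The floor of 55 is above the equilibrium price 49, so it binds.
At P = 55: Qd = 441 - 8·55 = 1 and Qs = 8·55 - 343 = 97.
Quantity traded falls to 1. At Q = 1 the demand price is (441 - 1)/8 = 55 and the supply price is (343 + 1)/8 = 43.
Deadweight loss = ½ · (55 - 43) · (49 - 1) = ½ · 12 · 48 = 288.

288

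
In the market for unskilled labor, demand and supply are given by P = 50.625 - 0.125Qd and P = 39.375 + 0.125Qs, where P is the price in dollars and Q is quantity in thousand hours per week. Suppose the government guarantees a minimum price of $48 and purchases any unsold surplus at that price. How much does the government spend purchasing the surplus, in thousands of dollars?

Rearranging demand gives Qd = 405 - 8P; rearranging supply gives Qs = 8P - 315. Equilibrium: 405 - 8P = 8P - 315, so 720 = 16P and P* = 45, Q* = 45.
The floor of 48 is above the equilibrium price 45, so it binds.
At P = 48: Qd = 405 - 8·48 = 21 and Qs = 8·48 - 315 = 69.
Surplus = Qs - Qd = 48.
Government expenditure = surplus × support price = 48 × 48 = 2304.

2304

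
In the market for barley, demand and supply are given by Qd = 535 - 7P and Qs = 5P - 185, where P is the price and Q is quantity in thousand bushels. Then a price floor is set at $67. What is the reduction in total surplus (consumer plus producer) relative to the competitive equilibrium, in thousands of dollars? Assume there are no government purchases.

411.6

Without the control the market clears where 535 - 7P = 5P - 185, i.e. P* = 60 and Q* = 115.
Because the floor (67) lies above the market-clearing price, it is binding.
At P = 67: Qd = 535 - 7·67 = 66 and Qs = 5·67 - 185 = 150.
Quantity traded falls to 66. At Q = 66 the demand price is (535 - 66)/7 = 67 and the supply price is (185 + 66)/5 = 50.2.
Deadweight loss = ½ · (67 - 50.2) · (115 - 66) = ½ · 16.8 · 49 = 411.6.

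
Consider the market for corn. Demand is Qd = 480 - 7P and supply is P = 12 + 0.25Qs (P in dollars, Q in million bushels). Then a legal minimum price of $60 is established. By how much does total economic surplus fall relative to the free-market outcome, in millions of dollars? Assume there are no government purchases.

1386

Rearranging supply gives Qs = 4P - 48. Equilibrium: 480 - 7P = 4P - 48, so 528 = 11P and P* = 48, Q* = 144.
The floor of 60 is above the equilibrium price 48, so it binds.
At P = 60: Qd = 480 - 7·60 = 60 and Qs = 4·60 - 48 = 192.
Quantity traded falls to 60. At Q = 60 the demand price is (480 - 60)/7 = 60 and the supply price is (48 + 60)/4 = 27.
Deadweight loss = ½ · (60 - 27) · (144 - 60) = ½ · 33 · 84 = 1386.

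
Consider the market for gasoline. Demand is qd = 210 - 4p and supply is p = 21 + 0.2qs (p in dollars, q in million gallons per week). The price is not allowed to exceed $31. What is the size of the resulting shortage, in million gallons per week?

Rearranging supply gives qs = 5p - 105. Equilibrium: 210 - 4p = 5p - 105, so 315 = 9p and p* = 35, q* = 70.
Since 31 < 35, the ceiling is binding.
At p = 31: qd = 210 - 4·31 = 86 and qs = 5·31 - 105 = 50.
Shortage = qd - qs = 86 - 50 = 36.

36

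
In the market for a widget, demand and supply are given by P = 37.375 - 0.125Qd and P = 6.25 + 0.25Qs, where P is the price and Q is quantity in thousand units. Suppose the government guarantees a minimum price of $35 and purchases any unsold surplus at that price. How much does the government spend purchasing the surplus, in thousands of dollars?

3360

Rearranging demand gives Qd = 299 - 8P; rearranging supply gives Qs = 4P - 25. Equilibrium: 299 - 8P = 4P - 25, so 324 = 12P and P* = 27, Q* = 83.
Because the floor (35) lies above the market-clearing price, it is binding.
At P = 35: Qd = 299 - 8·35 = 19 and Qs = 4·35 - 25 = 115.
Surplus = Qs - Qd = 96.
Government expenditure = surplus × support price = 96 × 35 = 3360.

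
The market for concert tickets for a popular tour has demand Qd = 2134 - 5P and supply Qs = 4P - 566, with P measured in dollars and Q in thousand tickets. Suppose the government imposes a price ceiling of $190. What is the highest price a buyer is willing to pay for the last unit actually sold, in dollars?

388

Without the control the market clears where 2134 - 5P = 4P - 566, i.e. P* = 300 and Q* = 634.
The ceiling of 190 is below the equilibrium price 300, so it binds.
At P = 190: Qd = 2134 - 5·190 = 1184 and Qs = 4·190 - 566 = 194.
Only 194 units reach the market. On the demand curve, the marginal buyer's willingness to pay at Q = 194 is (2134 - 194)/5 = 388.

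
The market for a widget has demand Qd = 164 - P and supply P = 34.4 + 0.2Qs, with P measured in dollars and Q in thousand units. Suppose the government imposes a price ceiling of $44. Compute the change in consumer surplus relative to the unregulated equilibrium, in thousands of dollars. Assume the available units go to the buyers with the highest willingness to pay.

-1224

Rearranging supply gives Qs = 5P - 172. Equilibrium: 164 - P = 5P - 172, so 336 = 6P and P* = 56, Q* = 108.
Since 44 < 56, the ceiling is binding.
At P = 44: Qd = 164 - 44 = 120 and Qs = 5·44 - 172 = 48.
Consumer surplus without the control is ½ · (164 - 56) · 108 = 5832.
With the ceiling, 48 units are sold at 44 (assume they go to the highest-value buyers). The demand price at Q = 48 is 116, so CS = ½ · [(164 - 44) + (116 - 44)] · 48 = 4608.
Change in consumer surplus = 4608 - 5832 = -1224.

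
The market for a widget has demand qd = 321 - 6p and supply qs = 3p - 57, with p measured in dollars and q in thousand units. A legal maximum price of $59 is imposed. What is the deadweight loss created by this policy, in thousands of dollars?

Equilibrium: 321 - 6p = 3p - 57, so 378 = 9p and p* = 42, q* = 69.
The ceiling of 59 is above the equilibrium price 42, so it is not binding; the market clears at p* = 42, q* = 69.
Since the control does not bind, no trades are prevented and deadweight loss is zero.

0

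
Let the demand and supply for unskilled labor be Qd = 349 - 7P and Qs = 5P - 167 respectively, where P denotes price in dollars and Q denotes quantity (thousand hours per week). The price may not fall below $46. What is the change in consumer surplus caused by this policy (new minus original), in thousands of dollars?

Setting quantity demanded equal to quantity supplied, 349 - 7P = 5P - 167, gives P* = 43 and Q* = 48.
Since 46 > 43, the floor is binding.
At P = 46: Qd = 349 - 7·46 = 27 and Qs = 5·46 - 167 = 63.
Consumer surplus without the control is ½ · (349/7 - 43) · 48 = 1152/7.
With the floor, consumers buy 27 units at 46, so CS = ½ · (349/7 - 46) · 27 = 729/14.
Change in consumer surplus = 729/14 - 1152/7 = -112.5.

-112.5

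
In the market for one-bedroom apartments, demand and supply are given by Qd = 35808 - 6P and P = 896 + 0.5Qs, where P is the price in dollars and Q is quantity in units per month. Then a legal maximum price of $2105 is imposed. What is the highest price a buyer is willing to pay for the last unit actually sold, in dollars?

5565

Rearranging supply gives Qs = 2P - 1792. In a free market, 35808 - 6P = 2P - 1792 gives the equilibrium P* = 4700, Q* = 7608.
Since 2105 < 4700, the ceiling is binding.
At P = 2105: Qd = 35808 - 6·2105 = 23178 and Qs = 2·2105 - 1792 = 2418.
Only 2418 units reach the market. On the demand curve, the marginal buyer's willingness to pay at Q = 2418 is (35808 - 2418)/6 = 5565.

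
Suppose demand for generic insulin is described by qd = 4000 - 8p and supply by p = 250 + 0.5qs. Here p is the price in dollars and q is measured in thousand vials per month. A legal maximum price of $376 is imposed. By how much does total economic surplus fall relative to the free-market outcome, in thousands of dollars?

Rearranging supply gives qs = 2p - 500. Without the control the market clears where 4000 - 8p = 2p - 500, i.e. p* = 450 and q* = 400.
Since 376 < 450, the ceiling is binding.
At p = 376: qd = 4000 - 8·376 = 992 and qs = 2·376 - 500 = 252.
Quantity traded falls to 252. At q = 252 the demand price is (4000 - 252)/8 = 468.5 and the supply price is (500 + 252)/2 = 376.
Deadweight loss = ½ · (468.5 - 376) · (400 - 252) = ½ · 92.5 · 148 = 6845.

6845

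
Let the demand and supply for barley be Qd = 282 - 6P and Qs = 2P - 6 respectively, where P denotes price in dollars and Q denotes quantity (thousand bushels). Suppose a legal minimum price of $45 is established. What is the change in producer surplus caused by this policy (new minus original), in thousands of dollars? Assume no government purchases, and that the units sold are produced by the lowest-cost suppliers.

-621

Equilibrium: 282 - 6P = 2P - 6, so 288 = 8P and P* = 36, Q* = 66.
Since 45 > 36, the floor is binding.
At P = 45: Qd = 282 - 6·45 = 12 and Qs = 2·45 - 6 = 84.
Producer surplus without the control is ½ · (36 - 3) · 66 = 1089.
With the floor, 12 units are sold at 45. The supply price at Q = 12 is 9, so PS = ½ · [(45 - 3) + (45 - 9)] · 12 = 468.
Change in producer surplus = 468 - 1089 = -621.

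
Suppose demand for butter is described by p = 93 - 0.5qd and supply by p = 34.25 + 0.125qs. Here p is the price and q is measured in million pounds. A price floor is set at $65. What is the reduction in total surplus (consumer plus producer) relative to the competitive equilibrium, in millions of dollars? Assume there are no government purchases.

451.25

Rearranging demand gives qd = 186 - 2p; rearranging supply gives qs = 8p - 274. Without the control the market clears where 186 - 2p = 8p - 274, i.e. p* = 46 and q* = 94.
Since 65 > 46, the floor is binding.
At p = 65: qd = 186 - 2·65 = 56 and qs = 8·65 - 274 = 246.
Quantity traded falls to 56. At q = 56 the demand price is (186 - 56)/2 = 65 and the supply price is (274 + 56)/8 = 41.25.
Deadweight loss = ½ · (65 - 41.25) · (94 - 56) = ½ · 23.75 · 38 = 451.25.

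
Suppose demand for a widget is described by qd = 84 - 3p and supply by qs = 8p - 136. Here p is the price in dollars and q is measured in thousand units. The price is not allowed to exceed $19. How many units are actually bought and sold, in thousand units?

16

Equilibrium: 84 - 3p = 8p - 136, so 220 = 11p and p* = 20, q* = 24.
Because the ceiling (19) lies below the market-clearing price, it is binding.
At p = 19: qd = 84 - 3·19 = 27 and qs = 8·19 - 136 = 16.
The quantity actually transacted is the short side, supply: 16.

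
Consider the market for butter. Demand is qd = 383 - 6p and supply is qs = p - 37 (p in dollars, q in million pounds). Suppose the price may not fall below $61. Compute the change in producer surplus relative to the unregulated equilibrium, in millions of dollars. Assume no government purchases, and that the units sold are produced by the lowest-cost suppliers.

-1

Equilibrium: 383 - 6p = p - 37, so 420 = 7p and p* = 60, q* = 23.
Since 61 > 60, the floor is binding.
At p = 61: qd = 383 - 6·61 = 17 and qs = 61 - 37 = 24.
Producer surplus without the control is ½ · (60 - 37) · 23 = 264.5.
With the floor, 17 units are sold at 61. The supply price at q = 17 is 54, so PS = ½ · [(61 - 37) + (61 - 54)] · 17 = 263.5.
Change in producer surplus = 263.5 - 264.5 = -1.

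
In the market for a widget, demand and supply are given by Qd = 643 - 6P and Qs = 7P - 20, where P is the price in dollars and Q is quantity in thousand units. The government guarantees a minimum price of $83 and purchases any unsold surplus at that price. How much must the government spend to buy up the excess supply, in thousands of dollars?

34528

In a free market, 643 - 6P = 7P - 20 gives the equilibrium P* = 51, Q* = 337.
Because the floor (83) lies above the market-clearing price, it is binding.
At P = 83: Qd = 643 - 6·83 = 145 and Qs = 7·83 - 20 = 561.
Surplus = Qs - Qd = 416.
Government expenditure = surplus × support price = 416 × 83 = 34528.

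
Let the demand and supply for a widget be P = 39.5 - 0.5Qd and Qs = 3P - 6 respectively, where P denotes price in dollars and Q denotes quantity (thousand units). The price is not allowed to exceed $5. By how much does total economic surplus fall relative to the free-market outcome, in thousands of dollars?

540

Rearranging demand gives Qd = 79 - 2P. In a free market, 79 - 2P = 3P - 6 gives the equilibrium P* = 17, Q* = 45.
Since 5 < 17, the ceiling is binding.
At P = 5: Qd = 79 - 2·5 = 69 and Qs = 3·5 - 6 = 9.
Quantity traded falls to 9. At Q = 9 the demand price is (79 - 9)/2 = 35 and the supply price is (6 + 9)/3 = 5.
Deadweight loss = ½ · (35 - 5) · (45 - 9) = ½ · 30 · 36 = 540.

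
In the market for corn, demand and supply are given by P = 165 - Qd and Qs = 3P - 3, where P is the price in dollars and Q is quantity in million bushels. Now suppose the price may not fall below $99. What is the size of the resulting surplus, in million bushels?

228

Rearranging demand gives Qd = 165 - P. Setting quantity demanded equal to quantity supplied, 165 - P = 3P - 3, gives P* = 42 and Q* = 123.
Since 99 > 42, the floor is binding.
At P = 99: Qd = 165 - 99 = 66 and Qs = 3·99 - 3 = 294.
Surplus = Qs - Qd = 294 - 66 = 228.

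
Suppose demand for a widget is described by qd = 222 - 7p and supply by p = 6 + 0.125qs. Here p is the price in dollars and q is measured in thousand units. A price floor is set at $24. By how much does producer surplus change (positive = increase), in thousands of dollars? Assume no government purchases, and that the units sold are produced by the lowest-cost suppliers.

Rearranging supply gives qs = 8p - 48. Equilibrium: 222 - 7p = 8p - 48, so 270 = 15p and p* = 18, q* = 96.
The floor of 24 is above the equilibrium price 18, so it binds.
At p = 24: qd = 222 - 7·24 = 54 and qs = 8·24 - 48 = 144.
Producer surplus without the control is ½ · (18 - 6) · 96 = 576.
With the floor, 54 units are sold at 24. The supply price at q = 54 is 12.75, so PS = ½ · [(24 - 6) + (24 - 12.75)] · 54 = 789.75.
Change in producer surplus = 789.75 - 576 = 213.75.

213.75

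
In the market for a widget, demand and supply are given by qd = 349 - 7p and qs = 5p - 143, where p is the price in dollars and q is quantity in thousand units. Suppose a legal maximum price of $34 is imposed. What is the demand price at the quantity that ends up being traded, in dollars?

Setting quantity demanded equal to quantity supplied, 349 - 7p = 5p - 143, gives p* = 41 and q* = 62.
Because the ceiling (34) lies below the market-clearing price, it is binding.
At p = 34: qd = 349 - 7·34 = 111 and qs = 5·34 - 143 = 27.
Only 27 units reach the market. On the demand curve, the marginal buyer's willingness to pay at q = 27 is (349 - 27)/7 = 46.

46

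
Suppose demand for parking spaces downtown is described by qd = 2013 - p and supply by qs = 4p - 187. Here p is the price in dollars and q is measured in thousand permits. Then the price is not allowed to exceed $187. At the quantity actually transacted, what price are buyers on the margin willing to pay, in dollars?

Setting quantity demanded equal to quantity supplied, 2013 - p = 4p - 187, gives p* = 440 and q* = 1573.
Because the ceiling (187) lies below the market-clearing price, it is binding.
At p = 187: qd = 2013 - 187 = 1826 and qs = 4·187 - 187 = 561.
Only 561 units reach the market. On the demand curve, the marginal buyer's willingness to pay at q = 561 is (2013 - 561) = 1452.

1452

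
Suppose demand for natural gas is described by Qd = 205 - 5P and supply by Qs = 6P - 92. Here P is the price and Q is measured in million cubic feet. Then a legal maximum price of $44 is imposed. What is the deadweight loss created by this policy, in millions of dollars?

0

Setting quantity demanded equal to quantity supplied, 205 - 5P = 6P - 92, gives P* = 27 and Q* = 70.
Since 44 is above P* = 27, the ceiling does not bind and the free-market outcome prevails.
Since the control does not bind, no trades are prevented and deadweight loss is zero.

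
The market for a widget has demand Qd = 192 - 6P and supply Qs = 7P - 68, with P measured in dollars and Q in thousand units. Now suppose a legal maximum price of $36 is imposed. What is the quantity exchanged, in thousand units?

72

Setting quantity demanded equal to quantity supplied, 192 - 6P = 7P - 68, gives P* = 20 and Q* = 72.
Since 36 is above P* = 20, the ceiling does not bind and the free-market outcome prevails.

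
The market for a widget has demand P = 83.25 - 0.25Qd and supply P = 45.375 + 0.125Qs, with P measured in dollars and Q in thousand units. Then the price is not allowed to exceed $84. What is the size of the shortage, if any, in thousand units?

0

Rearranging demand gives Qd = 333 - 4P; rearranging supply gives Qs = 8P - 363. Without the control the market clears where 333 - 4P = 8P - 363, i.e. P* = 58 and Q* = 101.
The ceiling of 84 is above the equilibrium price 58, so it is not binding; the market clears at P* = 58, Q* = 101.
Since the control does not bind, there is no shortage.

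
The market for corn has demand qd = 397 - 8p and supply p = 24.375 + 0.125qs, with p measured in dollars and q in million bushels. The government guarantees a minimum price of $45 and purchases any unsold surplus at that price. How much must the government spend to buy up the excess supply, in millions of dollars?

5760

Rearranging supply gives qs = 8p - 195. Setting quantity demanded equal to quantity supplied, 397 - 8p = 8p - 195, gives p* = 37 and q* = 101.
Because the floor (45) lies above the market-clearing price, it is binding.
At p = 45: qd = 397 - 8·45 = 37 and qs = 8·45 - 195 = 165.
Surplus = qs - qd = 128.
Government expenditure = surplus × support price = 128 × 45 = 5760.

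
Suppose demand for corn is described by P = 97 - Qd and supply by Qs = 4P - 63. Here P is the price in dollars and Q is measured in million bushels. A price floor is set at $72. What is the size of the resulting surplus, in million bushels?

Rearranging demand gives Qd = 97 - P. Without the control the market clears where 97 - P = 4P - 63, i.e. P* = 32 and Q* = 65.
Since 72 > 32, the floor is binding.
At P = 72: Qd = 97 - 72 = 25 and Qs = 4·72 - 63 = 225.
Surplus = Qs - Qd = 225 - 25 = 200.

200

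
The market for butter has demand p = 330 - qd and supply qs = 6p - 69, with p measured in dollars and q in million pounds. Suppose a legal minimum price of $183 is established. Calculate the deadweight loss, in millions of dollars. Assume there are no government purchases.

9261

Rearranging demand gives qd = 330 - p. Equilibrium: 330 - p = 6p - 69, so 399 = 7p and p* = 57, q* = 273.
The floor of 183 is above the equilibrium price 57, so it binds.
At p = 183: qd = 330 - 183 = 147 and qs = 6·183 - 69 = 1029.
Quantity traded falls to 147. At q = 147 the demand price is 330 - 147 = 183 and the supply price is (69 + 147)/6 = 36.
Deadweight loss = ½ · (183 - 36) · (273 - 147) = ½ · 147 · 126 = 9261.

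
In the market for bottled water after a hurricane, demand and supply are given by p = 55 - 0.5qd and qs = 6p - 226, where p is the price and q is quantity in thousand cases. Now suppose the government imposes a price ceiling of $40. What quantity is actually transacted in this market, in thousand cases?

14

Rearranging demand gives qd = 110 - 2p. In a free market, 110 - 2p = 6p - 226 gives the equilibrium p* = 42, q* = 26.
Because the ceiling (40) lies below the market-clearing price, it is binding.
At p = 40: qd = 110 - 2·40 = 30 and qs = 6·40 - 226 = 14.
The quantity actually transacted is the short side, supply: 14.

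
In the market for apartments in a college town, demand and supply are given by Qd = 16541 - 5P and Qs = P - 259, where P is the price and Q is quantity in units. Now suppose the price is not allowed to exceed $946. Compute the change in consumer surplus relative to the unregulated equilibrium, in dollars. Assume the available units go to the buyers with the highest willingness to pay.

929966.4

Setting quantity demanded equal to quantity supplied, 16541 - 5P = P - 259, gives P* = 2800 and Q* = 2541.
Since 946 < 2800, the ceiling is binding.
At P = 946: Qd = 16541 - 5·946 = 11811 and Qs = 946 - 259 = 687.
Consumer surplus without the control is ½ · (3308.2 - 2800) · 2541 = 645668.1.
With the ceiling, 687 units are sold at 946 (assume they go to the highest-value buyers). The demand price at Q = 687 is 3170.8, so CS = ½ · [(3308.2 - 946) + (3170.8 - 946)] · 687 = 1575634.5.
Change in consumer surplus = 1575634.5 - 645668.1 = 929966.4.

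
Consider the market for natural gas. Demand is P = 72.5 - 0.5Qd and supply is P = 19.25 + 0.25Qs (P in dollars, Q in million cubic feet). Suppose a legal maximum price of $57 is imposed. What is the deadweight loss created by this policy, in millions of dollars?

0

Rearranging demand gives Qd = 145 - 2P; rearranging supply gives Qs = 4P - 77. Setting quantity demanded equal to quantity supplied, 145 - 2P = 4P - 77, gives P* = 37 and Q* = 71.
Since 57 is above P* = 37, the ceiling does not bind and the free-market outcome prevails.
Since the control does not bind, no trades are prevented and deadweight loss is zero.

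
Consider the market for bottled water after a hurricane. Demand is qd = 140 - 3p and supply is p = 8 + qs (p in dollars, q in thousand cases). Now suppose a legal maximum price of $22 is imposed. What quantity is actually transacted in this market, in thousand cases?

14

Rearranging supply gives qs = p - 8. In a free market, 140 - 3p = p - 8 gives the equilibrium p* = 37, q* = 29.
Because the ceiling (22) lies below the market-clearing price, it is binding.
At p = 22: qd = 140 - 3·22 = 74 and qs = 22 - 8 = 14.
The quantity actually transacted is the short side, supply: 14.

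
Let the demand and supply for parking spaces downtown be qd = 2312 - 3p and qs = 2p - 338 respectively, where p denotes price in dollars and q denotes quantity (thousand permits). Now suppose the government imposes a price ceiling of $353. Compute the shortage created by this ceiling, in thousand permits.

885

In a free market, 2312 - 3p = 2p - 338 gives the equilibrium p* = 530, q* = 722.
Since 353 < 530, the ceiling is binding.
At p = 353: qd = 2312 - 3·353 = 1253 and qs = 2·353 - 338 = 368.
Shortage = qd - qs = 1253 - 368 = 885.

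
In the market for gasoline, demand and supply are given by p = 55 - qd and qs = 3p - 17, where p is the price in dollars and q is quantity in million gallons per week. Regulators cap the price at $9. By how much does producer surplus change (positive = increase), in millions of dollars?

-211.5

Rearranging demand gives qd = 55 - p. Equilibrium: 55 - p = 3p - 17, so 72 = 4p and p* = 18, q* = 37.
The ceiling of 9 is below the equilibrium price 18, so it binds.
At p = 9: qd = 55 - 9 = 46 and qs = 3·9 - 17 = 10.
Producer surplus without the control is ½ · (18 - 17/3) · 37 = 1369/6.
With the ceiling, producers sell 10 units at 9, so PS = ½ · (9 - 17/3) · 10 = 50/3.
Change in producer surplus = 50/3 - 1369/6 = -211.5.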